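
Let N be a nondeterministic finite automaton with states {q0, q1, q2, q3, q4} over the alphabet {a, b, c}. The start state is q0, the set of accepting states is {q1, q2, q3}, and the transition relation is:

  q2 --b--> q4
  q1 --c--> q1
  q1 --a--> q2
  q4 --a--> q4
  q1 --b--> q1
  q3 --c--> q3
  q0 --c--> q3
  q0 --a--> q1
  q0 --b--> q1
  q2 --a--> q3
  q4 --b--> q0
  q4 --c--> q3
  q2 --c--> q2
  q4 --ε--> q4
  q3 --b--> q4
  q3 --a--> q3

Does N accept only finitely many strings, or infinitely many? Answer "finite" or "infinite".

infinite

State q1 is reachable from the start and can reach an accepting state, and it lies on the cycle q1 → q1.
Traversing that cycle any number of times yields accepted strings of unbounded length, so the language is infinite.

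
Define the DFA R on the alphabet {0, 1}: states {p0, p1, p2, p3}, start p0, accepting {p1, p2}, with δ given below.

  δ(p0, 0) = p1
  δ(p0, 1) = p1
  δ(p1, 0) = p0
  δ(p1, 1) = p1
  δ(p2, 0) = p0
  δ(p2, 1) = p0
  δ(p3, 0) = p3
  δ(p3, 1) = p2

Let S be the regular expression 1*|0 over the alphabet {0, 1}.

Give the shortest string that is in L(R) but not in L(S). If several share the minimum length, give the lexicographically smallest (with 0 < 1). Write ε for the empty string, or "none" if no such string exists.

The string 01 is accepted by R but not by S.
No shorter string lies in the difference, and 01 is the lexicographically first length-2 string in L(R) \ L(S).

01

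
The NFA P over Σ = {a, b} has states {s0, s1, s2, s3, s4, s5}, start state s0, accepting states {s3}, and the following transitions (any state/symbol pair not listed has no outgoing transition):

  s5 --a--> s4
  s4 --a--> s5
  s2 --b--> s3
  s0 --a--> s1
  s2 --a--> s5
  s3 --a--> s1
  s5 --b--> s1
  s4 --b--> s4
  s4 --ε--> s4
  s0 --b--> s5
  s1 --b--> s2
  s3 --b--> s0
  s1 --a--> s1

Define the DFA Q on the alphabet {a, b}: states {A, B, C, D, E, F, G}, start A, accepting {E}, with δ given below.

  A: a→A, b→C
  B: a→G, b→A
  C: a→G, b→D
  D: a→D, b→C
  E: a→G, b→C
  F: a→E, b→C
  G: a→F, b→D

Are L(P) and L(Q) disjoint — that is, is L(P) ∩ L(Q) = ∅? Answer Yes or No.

Yes

Exploring the product automaton P × Q from the start pair (s0, A), following both machines on each input symbol, reaches 23 state pairs: (s0, A), (s1, A), (s5, C), (s2, C), (s4, G), (s1, D), (s5, G), (s3, D), (s5, F), (s4, D), (s4, F), (s0, C), (s4, E), (s1, C), (s5, D), (s4, C), (s5, E), (s1, G), (s2, D), (s1, F), (s3, C), (s1, E), (s0, D).
P accepts in {s3} and Q accepts in {E}; no reachable pair has both components accepting, so no string drives both machines to acceptance simultaneously and L(P) ∩ L(Q) = ∅.
So no string is accepted by both, and the intersection is empty.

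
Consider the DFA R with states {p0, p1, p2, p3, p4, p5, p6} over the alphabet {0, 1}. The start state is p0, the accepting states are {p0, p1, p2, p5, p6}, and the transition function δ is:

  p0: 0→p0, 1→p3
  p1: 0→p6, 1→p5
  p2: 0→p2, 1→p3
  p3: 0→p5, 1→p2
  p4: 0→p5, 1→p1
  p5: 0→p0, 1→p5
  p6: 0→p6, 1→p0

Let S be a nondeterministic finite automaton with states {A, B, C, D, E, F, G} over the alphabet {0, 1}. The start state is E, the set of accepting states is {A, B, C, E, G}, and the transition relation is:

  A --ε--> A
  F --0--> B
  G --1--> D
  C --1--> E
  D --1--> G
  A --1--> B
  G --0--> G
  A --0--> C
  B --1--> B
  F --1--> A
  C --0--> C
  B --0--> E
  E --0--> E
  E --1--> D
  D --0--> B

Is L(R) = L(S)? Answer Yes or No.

Yes

Exploring the product automaton R × S from the start pair (p0, E), following both machines on each input symbol, reaches 4 state pairs: (p0, E), (p3, D), (p5, B), (p2, G).
R accepts in {p0, p1, p2, p5, p6} and S accepts in {A, B, C, E, G}. In every reachable pair the two components are either both accepting — (p0, E), (p5, B), (p2, G) — or both non-accepting, so no string is accepted by exactly one of the machines: L(R) \ L(S) and L(S) \ L(R) are both empty.
Hence every string is accepted by R iff it is accepted by S, and the two languages coincide.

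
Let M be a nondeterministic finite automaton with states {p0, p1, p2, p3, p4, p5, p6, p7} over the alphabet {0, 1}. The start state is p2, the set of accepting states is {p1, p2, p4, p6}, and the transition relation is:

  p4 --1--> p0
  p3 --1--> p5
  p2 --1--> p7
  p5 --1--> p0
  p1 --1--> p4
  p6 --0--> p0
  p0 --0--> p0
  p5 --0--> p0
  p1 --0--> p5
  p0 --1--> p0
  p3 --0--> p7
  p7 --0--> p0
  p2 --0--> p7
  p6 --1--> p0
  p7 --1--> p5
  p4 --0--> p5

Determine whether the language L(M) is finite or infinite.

finite

The useful states (reachable from p2 and able to reach an accepting state) are {p2}.
Restricted to these states the transition graph has no cycle, so every accepting path has bounded length and L is finite.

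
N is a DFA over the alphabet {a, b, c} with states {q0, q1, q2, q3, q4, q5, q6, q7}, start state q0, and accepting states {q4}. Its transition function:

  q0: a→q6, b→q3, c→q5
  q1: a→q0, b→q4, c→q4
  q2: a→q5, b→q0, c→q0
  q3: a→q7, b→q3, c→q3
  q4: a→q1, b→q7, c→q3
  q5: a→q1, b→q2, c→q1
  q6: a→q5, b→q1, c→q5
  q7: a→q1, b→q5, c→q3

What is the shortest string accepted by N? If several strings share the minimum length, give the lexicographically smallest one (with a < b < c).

abb

A breadth-first search from q0 reaches an accepting state first via the path q0 → q6 → q1 → q4 on input abb.
No string of length < 3 is accepted (BFS exhausts all shorter strings without reaching an accepting state), and abb is the lexicographically least accepting string of length 3.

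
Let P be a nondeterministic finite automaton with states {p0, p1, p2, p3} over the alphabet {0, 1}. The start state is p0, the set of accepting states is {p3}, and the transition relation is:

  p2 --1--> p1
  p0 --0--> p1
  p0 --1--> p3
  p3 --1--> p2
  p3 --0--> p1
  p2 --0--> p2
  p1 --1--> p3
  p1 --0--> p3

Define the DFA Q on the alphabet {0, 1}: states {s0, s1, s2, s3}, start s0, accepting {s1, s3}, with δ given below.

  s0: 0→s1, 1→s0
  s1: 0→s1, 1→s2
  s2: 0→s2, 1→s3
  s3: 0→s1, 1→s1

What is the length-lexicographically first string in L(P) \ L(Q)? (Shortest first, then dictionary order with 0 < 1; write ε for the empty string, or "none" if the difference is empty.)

The string 1 is accepted by P but not by Q.
No shorter string lies in the difference, and 1 is the lexicographically first length-1 string in L(P) \ L(Q).

1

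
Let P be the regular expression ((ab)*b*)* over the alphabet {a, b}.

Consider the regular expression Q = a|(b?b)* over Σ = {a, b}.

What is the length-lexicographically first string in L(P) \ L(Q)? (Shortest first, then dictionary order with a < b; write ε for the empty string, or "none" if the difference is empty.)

The string ab is accepted by P but not by Q.
No shorter string lies in the difference, and ab is the lexicographically first length-2 string in L(P) \ L(Q).

ab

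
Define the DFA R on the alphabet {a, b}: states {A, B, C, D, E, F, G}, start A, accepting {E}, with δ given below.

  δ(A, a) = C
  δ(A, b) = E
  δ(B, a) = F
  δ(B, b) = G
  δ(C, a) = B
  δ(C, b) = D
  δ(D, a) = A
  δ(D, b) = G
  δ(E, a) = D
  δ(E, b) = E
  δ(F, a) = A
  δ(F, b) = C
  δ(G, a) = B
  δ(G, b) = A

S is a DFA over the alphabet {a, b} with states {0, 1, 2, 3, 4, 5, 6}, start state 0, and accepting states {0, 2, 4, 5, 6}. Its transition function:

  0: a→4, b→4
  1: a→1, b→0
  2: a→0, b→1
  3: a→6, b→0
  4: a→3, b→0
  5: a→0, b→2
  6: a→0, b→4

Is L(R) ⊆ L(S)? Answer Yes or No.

Exploring the product automaton R × S from the start pair (A, 0), following both machines on each input symbol, reaches 23 state pairs: (A, 0), (C, 4), (E, 4), (B, 3), (D, 0), (D, 3), (E, 0), (F, 6), (G, 0), (A, 4), (G, 4), (A, 6), (D, 4), (B, 4), (C, 3), (C, 0), (A, 3), (F, 3), (B, 6), (C, 6), (F, 0), (B, 0), (F, 4).
R accepts in {E} and S accepts in {0, 2, 4, 5, 6}. The reachable pairs whose R-component is accepting are (E, 4), (E, 0); in each of them the S-component is accepting too, so the product for L(R) \ L(S) (R-component accepting, S-component rejecting) has no reachable accepting pair and the difference is empty.
Hence every string in L(R) is also in L(S).

Yes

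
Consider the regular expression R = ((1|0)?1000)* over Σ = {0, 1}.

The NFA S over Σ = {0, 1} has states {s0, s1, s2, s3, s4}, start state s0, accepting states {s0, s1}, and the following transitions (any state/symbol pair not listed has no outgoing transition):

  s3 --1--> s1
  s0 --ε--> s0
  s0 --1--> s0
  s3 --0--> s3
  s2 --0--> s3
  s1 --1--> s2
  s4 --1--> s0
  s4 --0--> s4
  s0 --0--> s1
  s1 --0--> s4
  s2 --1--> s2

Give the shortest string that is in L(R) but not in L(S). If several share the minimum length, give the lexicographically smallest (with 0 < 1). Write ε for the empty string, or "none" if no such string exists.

The string 1000 is accepted by R but not by S.
No shorter string lies in the difference, and 1000 is the lexicographically first length-4 string in L(R) \ L(S).

1000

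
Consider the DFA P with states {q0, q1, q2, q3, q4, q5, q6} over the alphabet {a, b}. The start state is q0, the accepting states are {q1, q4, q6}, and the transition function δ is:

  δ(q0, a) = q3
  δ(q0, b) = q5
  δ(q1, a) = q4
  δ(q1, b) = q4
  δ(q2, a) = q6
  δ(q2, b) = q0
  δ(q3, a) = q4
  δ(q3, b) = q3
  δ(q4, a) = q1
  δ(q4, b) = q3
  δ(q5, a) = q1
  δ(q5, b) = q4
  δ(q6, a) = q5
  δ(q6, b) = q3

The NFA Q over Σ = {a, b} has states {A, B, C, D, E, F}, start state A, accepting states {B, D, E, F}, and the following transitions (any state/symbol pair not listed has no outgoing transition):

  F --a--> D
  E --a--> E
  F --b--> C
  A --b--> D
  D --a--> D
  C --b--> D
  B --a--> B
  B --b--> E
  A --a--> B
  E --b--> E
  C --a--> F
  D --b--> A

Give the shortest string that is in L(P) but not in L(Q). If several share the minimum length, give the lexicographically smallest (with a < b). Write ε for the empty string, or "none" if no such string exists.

bb

The string bb is accepted by P but not by Q.
No shorter string lies in the difference, and bb is the lexicographically first length-2 string in L(P) \ L(Q).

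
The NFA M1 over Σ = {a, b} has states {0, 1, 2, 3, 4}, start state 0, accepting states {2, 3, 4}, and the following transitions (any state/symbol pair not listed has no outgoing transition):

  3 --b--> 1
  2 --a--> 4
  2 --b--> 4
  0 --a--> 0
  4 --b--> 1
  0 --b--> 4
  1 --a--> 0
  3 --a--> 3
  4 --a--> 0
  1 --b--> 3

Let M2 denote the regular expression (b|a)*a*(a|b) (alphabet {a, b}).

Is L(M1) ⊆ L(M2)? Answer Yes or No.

Converting the expression M2 to a DFA (subset construction, then merging equivalent states) gives the minimal DFA with states {r0, r1}, start state r0, accepting states {r1} and transitions r0: a→r1, b→r1; r1: a→r1, b→r1.
Exploring the product automaton M1 × M2 from the start pair (0, r0), following both machines on each input symbol, reaches 5 state pairs: (0, r0), (0, r1), (4, r1), (1, r1), (3, r1).
M1 accepts in {2, 3, 4} and M2 accepts in {r1}. The reachable pairs whose M1-component is accepting are (4, r1), (3, r1); in each of them the M2-component is accepting too, so the product for L(M1) \ L(M2) (M1-component accepting, M2-component rejecting) has no reachable accepting pair and the difference is empty.
Hence every string in L(M1) is also in L(M2).

Yes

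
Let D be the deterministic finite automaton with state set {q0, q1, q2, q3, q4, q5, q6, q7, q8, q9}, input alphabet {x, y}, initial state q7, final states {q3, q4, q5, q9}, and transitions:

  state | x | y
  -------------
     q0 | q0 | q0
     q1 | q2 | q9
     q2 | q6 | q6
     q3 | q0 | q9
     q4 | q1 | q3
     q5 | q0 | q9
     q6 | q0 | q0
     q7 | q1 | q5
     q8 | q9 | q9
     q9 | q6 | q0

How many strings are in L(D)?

3

The useful subgraph on states {q1, q5, q7, q9} is acyclic, so L(D) is finite; the longest accepting path visits 3 useful states, giving maximum string length 2.
Counting accepting paths from q7 by length: 1 of length 1, 2 of length 2. Total 3.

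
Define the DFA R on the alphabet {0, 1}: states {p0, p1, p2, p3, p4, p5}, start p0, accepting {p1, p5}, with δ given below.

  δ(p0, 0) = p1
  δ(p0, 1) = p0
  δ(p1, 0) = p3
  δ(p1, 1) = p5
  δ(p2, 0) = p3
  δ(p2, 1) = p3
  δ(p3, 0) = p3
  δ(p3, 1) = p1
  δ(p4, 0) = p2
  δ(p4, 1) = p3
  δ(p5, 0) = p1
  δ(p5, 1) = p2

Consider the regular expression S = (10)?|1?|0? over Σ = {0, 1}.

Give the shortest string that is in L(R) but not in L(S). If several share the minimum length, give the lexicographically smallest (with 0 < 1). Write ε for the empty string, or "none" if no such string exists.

01

The string 01 is accepted by R but not by S.
No shorter string lies in the difference, and 01 is the lexicographically first length-2 string in L(R) \ L(S).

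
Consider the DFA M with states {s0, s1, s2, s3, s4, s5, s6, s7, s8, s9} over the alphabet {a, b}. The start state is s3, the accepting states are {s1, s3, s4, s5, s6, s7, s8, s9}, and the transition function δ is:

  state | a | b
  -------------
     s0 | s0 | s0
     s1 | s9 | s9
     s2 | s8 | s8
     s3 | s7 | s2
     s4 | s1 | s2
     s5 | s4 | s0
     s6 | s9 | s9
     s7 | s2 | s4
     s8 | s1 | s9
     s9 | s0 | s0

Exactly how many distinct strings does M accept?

The useful subgraph on states {s1, s2, s3, s4, s7, s8, s9} is acyclic, so L(M) is finite; the longest accepting path visits 7 useful states, giving maximum string length 6.
Counting accepting paths from s3 by length: 1 of length 0, 1 of length 1, 3 of length 2, 7 of length 3, 12 of length 4, 8 of length 5, 4 of length 6. Total 36.

36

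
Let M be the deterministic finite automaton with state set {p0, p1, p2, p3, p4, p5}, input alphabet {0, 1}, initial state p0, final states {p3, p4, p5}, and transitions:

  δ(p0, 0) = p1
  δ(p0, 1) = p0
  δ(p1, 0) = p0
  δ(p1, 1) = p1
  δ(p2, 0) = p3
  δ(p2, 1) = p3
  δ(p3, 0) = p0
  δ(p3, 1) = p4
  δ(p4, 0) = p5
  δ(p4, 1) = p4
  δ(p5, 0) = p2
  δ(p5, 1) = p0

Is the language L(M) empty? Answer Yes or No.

The states reachable from the start state are {p0, p1}.
None of the accepting states {p3, p4, p5} is reachable, so no string is accepted and L(M) = ∅.

Yes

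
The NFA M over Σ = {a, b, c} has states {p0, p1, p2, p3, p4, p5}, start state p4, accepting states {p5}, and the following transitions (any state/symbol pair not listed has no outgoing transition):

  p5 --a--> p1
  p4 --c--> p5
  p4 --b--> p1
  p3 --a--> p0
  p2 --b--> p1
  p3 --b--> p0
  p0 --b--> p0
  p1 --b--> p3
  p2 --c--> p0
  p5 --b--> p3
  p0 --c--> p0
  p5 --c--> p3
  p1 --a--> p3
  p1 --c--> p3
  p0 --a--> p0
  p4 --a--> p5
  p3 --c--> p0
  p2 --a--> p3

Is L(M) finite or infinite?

finite

The useful states (reachable from p4 and able to reach an accepting state) are {p4, p5}.
Restricted to these states the transition graph has no cycle, so every accepting path has bounded length and L is finite.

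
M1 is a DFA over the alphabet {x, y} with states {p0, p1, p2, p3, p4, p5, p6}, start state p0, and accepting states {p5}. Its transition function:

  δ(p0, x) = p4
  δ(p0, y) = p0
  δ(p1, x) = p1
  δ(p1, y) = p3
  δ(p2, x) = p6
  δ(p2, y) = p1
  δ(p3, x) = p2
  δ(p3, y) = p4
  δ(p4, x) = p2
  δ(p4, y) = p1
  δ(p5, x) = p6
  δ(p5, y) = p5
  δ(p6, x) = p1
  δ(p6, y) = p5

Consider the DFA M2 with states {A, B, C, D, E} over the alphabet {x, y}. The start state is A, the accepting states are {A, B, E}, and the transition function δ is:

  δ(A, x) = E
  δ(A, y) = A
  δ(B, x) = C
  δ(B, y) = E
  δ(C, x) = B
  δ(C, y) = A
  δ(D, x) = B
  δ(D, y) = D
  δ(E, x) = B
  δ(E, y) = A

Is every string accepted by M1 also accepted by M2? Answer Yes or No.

Exploring the product automaton M1 × M2 from the start pair (p0, A), following both machines on each input symbol, reaches 16 state pairs: (p0, A), (p4, E), (p2, B), (p1, A), (p6, C), (p1, E), (p3, A), (p1, B), (p5, A), (p2, E), (p4, A), (p1, C), (p3, E), (p6, E), (p6, B), (p5, E).
M1 accepts in {p5} and M2 accepts in {A, B, E}. The reachable pairs whose M1-component is accepting are (p5, A), (p5, E); in each of them the M2-component is accepting too, so the product for L(M1) \ L(M2) (M1-component accepting, M2-component rejecting) has no reachable accepting pair and the difference is empty.
Hence every string in L(M1) is also in L(M2).

Yes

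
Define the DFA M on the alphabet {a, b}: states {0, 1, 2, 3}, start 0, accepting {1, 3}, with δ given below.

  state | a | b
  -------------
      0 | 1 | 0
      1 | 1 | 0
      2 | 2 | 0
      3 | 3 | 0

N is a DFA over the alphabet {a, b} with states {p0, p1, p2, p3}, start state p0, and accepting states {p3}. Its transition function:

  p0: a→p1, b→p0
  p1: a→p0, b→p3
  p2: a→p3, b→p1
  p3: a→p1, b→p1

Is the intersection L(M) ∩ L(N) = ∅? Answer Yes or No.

Yes

Exploring the product automaton M × N from the start pair (0, p0), following both machines on each input symbol, reaches 5 state pairs: (0, p0), (1, p1), (1, p0), (0, p3), (0, p1).
M accepts in {1, 3} and N accepts in {p3}; no reachable pair has both components accepting, so no string drives both machines to acceptance simultaneously and L(M) ∩ L(N) = ∅.
So no string is accepted by both, and the intersection is empty.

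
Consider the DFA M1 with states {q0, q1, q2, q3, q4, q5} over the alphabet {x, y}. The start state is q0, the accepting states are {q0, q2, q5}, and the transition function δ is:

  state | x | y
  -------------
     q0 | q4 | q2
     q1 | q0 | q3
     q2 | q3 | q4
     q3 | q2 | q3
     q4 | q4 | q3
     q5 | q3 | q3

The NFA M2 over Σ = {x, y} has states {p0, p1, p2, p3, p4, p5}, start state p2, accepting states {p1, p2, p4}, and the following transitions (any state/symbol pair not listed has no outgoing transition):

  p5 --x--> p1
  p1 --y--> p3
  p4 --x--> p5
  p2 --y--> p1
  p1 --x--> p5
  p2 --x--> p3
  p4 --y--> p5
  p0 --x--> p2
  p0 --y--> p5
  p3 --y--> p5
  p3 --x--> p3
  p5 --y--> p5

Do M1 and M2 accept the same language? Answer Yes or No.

Yes

Exploring the product automaton M1 × M2 from the start pair (q0, p2), following both machines on each input symbol, reaches 4 state pairs: (q0, p2), (q4, p3), (q2, p1), (q3, p5).
M1 accepts in {q0, q2, q5} and M2 accepts in {p1, p2, p4}. In every reachable pair the two components are either both accepting — (q0, p2), (q2, p1) — or both non-accepting, so no string is accepted by exactly one of the machines: L(M1) \ L(M2) and L(M2) \ L(M1) are both empty.
Hence every string is accepted by M1 iff it is accepted by M2, and the two languages coincide.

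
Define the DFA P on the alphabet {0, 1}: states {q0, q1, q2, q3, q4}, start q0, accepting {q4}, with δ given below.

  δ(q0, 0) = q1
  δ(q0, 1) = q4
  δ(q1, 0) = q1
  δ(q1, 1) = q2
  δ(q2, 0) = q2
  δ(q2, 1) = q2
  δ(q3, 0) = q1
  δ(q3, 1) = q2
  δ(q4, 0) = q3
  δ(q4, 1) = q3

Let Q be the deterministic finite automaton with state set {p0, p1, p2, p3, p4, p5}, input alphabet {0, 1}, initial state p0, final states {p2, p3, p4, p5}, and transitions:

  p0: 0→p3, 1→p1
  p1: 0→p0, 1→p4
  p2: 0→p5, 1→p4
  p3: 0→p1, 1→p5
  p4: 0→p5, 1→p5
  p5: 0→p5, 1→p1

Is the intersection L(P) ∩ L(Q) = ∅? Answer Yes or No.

Exploring the product automaton P × Q from the start pair (q0, p0), following both machines on each input symbol, reaches 13 state pairs: (q0, p0), (q1, p3), (q4, p1), (q1, p1), (q2, p5), (q3, p0), (q3, p4), (q1, p0), (q2, p4), (q2, p1), (q1, p5), (q2, p0), (q2, p3).
P accepts in {q4} and Q accepts in {p2, p3, p4, p5}; no reachable pair has both components accepting, so no string drives both machines to acceptance simultaneously and L(P) ∩ L(Q) = ∅.
So no string is accepted by both, and the intersection is empty.

Yes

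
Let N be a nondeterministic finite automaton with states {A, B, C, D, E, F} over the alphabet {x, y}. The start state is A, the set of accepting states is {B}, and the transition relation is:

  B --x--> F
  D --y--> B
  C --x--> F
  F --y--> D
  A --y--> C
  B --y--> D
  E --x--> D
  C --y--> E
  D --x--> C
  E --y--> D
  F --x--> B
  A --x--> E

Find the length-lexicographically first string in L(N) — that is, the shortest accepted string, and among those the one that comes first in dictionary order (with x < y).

A breadth-first search from A reaches an accepting state first via the path A → E → D → B on input xxy.
No string of length < 3 is accepted (BFS exhausts all shorter strings without reaching an accepting state), and xxy is the lexicographically least accepting string of length 3.

xxy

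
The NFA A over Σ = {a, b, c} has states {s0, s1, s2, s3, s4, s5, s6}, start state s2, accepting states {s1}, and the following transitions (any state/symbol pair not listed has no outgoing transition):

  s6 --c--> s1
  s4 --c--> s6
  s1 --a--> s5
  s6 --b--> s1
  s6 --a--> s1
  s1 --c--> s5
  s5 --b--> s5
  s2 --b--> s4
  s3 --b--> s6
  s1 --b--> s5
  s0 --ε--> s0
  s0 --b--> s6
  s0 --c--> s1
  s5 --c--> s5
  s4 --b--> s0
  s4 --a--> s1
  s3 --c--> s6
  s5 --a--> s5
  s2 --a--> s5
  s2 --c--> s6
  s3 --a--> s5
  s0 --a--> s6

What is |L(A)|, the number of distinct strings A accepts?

14

The useful subgraph on states {s0, s1, s2, s4, s6} is acyclic, so L(A) is finite; the longest accepting path visits 5 useful states, giving maximum string length 4.
Counting accepting paths from s2 by length: 4 of length 2, 4 of length 3, 6 of length 4. Total 14.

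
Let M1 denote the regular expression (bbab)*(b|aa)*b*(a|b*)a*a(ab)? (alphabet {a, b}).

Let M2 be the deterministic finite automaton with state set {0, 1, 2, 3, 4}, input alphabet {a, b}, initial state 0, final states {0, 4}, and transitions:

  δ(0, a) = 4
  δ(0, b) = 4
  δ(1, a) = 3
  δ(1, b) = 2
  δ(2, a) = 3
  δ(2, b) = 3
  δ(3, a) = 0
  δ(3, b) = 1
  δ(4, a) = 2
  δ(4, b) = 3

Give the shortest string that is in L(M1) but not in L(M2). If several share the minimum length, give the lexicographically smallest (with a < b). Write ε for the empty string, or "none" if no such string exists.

aa

The string aa is accepted by M1 but not by M2.
No shorter string lies in the difference, and aa is the lexicographically first length-2 string in L(M1) \ L(M2).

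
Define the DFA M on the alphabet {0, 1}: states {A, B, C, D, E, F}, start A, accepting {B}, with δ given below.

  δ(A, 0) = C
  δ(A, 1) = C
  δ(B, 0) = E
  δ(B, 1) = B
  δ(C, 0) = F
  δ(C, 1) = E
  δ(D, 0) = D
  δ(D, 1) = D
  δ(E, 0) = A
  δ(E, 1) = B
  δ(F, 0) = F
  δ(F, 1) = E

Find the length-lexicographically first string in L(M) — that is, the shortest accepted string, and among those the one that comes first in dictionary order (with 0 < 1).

011

A breadth-first search from A reaches an accepting state first via the path A → C → E → B on input 011.
No string of length < 3 is accepted (BFS exhausts all shorter strings without reaching an accepting state), and 011 is the lexicographically least accepting string of length 3.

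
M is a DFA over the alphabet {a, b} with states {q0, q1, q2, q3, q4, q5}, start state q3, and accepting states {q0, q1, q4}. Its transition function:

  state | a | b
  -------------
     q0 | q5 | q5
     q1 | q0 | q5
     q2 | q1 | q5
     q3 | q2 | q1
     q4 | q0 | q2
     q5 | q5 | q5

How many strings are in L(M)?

4

The useful subgraph on states {q0, q1, q2, q3} is acyclic, so L(M) is finite; the longest accepting path visits 4 useful states, giving maximum string length 3.
Counting accepting paths from q3 by length: 1 of length 1, 2 of length 2, 1 of length 3. Total 4.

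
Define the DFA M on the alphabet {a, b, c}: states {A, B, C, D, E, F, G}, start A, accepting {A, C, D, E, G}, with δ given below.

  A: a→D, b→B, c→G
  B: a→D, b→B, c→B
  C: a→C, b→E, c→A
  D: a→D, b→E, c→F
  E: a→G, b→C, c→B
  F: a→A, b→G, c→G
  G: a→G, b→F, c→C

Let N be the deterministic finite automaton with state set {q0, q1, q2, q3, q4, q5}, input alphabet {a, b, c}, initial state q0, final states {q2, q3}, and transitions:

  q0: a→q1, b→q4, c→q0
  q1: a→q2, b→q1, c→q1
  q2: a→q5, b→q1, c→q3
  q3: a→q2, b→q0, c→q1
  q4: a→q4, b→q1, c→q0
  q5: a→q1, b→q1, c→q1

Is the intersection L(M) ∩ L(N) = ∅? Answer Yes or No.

The string aa is accepted by both M and N.
Hence L(M) ∩ L(N) ≠ ∅.

No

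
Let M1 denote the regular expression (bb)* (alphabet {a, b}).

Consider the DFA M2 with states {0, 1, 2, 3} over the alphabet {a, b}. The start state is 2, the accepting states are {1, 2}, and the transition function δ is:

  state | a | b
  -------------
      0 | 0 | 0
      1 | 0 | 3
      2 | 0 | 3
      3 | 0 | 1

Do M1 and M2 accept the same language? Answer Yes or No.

Converting the expression M1 to a DFA (subset construction, then merging equivalent states) gives the minimal DFA with states {r0, r1, r2}, start state r0, accepting states {r0} and transitions r0: a→r1, b→r2; r1: a→r1, b→r1; r2: a→r1, b→r0.
Exploring the product automaton M1 × M2 from the start pair (r0, 2), following both machines on each input symbol, reaches 4 state pairs: (r0, 2), (r1, 0), (r2, 3), (r0, 1).
M1 accepts in {r0} and M2 accepts in {1, 2}. In every reachable pair the two components are either both accepting — (r0, 2), (r0, 1) — or both non-accepting, so no string is accepted by exactly one of the machines: L(M1) \ L(M2) and L(M2) \ L(M1) are both empty.
Hence every string is accepted by M1 iff it is accepted by M2, and the two languages coincide.

Yes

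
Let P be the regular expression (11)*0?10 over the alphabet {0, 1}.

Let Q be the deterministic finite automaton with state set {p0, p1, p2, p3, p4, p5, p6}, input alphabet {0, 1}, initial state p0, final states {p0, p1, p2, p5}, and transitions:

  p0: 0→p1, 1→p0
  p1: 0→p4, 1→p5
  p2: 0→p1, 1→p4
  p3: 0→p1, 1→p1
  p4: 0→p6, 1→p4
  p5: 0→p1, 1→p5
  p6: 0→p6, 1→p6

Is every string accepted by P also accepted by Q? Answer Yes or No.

Yes

Converting the expression P to a DFA (subset construction, then merging equivalent states) gives the minimal DFA with states {r0, r1, r2, r3, r4, r5}, start state r0, accepting states {r5} and transitions r0: 0→r1, 1→r2; r1: 0→r3, 1→r4; r2: 0→r5, 1→r0; r3: 0→r3, 1→r3; r4: 0→r5, 1→r3; r5: 0→r3, 1→r3.
Exploring the product automaton P × Q from the start pair (r0, p0), following both machines on each input symbol, reaches 9 state pairs: (r0, p0), (r1, p1), (r2, p0), (r3, p4), (r4, p5), (r5, p1), (r3, p6), (r3, p5), (r3, p1).
P accepts in {r5} and Q accepts in {p0, p1, p2, p5}. The reachable pairs whose P-component is accepting are (r5, p1); in each of them the Q-component is accepting too, so the product for L(P) \ L(Q) (P-component accepting, Q-component rejecting) has no reachable accepting pair and the difference is empty.
Hence every string in L(P) is also in L(Q).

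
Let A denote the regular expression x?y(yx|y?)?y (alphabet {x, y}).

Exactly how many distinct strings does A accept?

6

The expression has no Kleene star, so L(A) is finite. Expanding the alternatives gives {yy, xyy, yyy, xyyy, yyxy, xyyxy}.
That is 1 of length 2, 2 of length 3, 2 of length 4, 1 of length 5: 6 strings in all.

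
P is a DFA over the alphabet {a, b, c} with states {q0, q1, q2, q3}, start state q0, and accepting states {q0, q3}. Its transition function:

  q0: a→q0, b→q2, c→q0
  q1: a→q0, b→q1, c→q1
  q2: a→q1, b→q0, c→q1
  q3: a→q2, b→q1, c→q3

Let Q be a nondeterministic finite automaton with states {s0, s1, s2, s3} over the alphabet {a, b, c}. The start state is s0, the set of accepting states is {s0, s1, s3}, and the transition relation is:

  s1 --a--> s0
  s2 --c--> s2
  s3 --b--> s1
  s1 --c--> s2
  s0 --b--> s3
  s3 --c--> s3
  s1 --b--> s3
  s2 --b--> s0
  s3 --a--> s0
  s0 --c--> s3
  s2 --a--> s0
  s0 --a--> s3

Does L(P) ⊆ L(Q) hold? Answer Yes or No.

No

The string bbc is in L(P) but not in L(Q).
So L(P) ⊄ L(Q).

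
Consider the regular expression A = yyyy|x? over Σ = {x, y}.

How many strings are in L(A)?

3

The expression has no Kleene star, so L(A) is finite. Expanding the alternatives gives {ε, x, yyyy}.
That is 1 of length 0, 1 of length 1, 1 of length 4: 3 strings in all.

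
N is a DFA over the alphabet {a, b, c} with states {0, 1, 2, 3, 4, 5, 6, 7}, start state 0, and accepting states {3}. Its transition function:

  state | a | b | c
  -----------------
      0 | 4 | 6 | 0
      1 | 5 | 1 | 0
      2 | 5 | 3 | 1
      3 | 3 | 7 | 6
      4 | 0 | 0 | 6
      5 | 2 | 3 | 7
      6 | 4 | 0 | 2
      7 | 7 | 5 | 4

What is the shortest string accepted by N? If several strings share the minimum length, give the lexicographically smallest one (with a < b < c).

bcb

A breadth-first search from 0 reaches an accepting state first via the path 0 → 6 → 2 → 3 on input bcb.
No string of length < 3 is accepted (BFS exhausts all shorter strings without reaching an accepting state), and bcb is the lexicographically least accepting string of length 3.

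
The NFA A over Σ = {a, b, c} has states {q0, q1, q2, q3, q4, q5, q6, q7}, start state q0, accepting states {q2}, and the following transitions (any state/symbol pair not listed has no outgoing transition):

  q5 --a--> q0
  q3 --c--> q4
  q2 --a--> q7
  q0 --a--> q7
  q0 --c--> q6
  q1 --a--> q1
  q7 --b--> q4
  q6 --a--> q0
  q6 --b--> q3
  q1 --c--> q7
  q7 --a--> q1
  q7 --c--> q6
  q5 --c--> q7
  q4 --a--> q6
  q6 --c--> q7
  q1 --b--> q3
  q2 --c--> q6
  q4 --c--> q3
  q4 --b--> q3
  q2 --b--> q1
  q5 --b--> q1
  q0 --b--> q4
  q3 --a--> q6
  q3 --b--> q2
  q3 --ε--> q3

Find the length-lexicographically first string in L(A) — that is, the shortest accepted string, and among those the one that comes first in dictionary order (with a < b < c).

bbb

A breadth-first search from q0 reaches an accepting state first via the path q0 → q4 → q3 → q2 on input bbb.
No string of length < 3 is accepted (BFS exhausts all shorter strings without reaching an accepting state), and bbb is the lexicographically least accepting string of length 3.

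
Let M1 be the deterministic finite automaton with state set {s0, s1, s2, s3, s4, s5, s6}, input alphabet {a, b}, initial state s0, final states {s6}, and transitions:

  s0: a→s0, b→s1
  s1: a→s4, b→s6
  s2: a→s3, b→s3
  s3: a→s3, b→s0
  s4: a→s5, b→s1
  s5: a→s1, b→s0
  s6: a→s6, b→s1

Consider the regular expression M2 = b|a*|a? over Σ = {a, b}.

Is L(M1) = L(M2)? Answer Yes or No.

No

The string bb is accepted by M1 but rejected by M2.
So L(M1) ≠ L(M2).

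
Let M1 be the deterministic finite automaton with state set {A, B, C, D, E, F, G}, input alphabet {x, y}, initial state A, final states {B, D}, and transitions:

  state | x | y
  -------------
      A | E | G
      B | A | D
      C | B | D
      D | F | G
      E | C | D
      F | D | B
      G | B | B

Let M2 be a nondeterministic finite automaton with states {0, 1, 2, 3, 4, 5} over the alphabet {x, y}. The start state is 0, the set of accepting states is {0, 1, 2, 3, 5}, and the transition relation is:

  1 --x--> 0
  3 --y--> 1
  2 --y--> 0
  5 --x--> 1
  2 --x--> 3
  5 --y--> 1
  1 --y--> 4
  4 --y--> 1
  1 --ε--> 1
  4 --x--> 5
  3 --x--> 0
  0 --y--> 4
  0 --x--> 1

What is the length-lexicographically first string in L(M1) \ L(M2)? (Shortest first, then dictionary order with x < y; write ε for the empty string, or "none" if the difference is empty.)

The string xy is accepted by M1 but not by M2.
No shorter string lies in the difference, and xy is the lexicographically first length-2 string in L(M1) \ L(M2).

xy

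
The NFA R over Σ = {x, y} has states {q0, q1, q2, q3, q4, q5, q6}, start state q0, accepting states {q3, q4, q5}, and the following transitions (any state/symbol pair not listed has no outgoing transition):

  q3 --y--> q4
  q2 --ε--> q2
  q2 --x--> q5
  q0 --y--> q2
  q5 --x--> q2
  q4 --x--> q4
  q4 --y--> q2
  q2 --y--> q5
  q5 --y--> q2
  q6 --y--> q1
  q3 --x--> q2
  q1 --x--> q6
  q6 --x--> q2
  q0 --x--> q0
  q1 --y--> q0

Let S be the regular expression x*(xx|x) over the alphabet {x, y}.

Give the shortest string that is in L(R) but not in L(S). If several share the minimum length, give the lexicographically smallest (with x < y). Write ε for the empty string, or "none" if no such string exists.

yx

The string yx is accepted by R but not by S.
No shorter string lies in the difference, and yx is the lexicographically first length-2 string in L(R) \ L(S).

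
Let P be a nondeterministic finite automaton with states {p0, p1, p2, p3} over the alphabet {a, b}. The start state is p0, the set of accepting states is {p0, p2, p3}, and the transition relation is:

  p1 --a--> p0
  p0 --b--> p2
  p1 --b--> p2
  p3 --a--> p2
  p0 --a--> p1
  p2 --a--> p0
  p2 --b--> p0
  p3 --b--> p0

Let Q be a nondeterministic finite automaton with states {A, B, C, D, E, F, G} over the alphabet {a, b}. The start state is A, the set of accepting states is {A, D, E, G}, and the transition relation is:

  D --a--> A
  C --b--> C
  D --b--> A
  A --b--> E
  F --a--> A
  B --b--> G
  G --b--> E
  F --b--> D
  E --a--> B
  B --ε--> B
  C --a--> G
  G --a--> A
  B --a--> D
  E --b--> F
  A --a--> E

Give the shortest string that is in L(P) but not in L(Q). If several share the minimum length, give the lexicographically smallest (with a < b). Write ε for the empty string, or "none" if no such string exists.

aa

The string aa is accepted by P but not by Q.
No shorter string lies in the difference, and aa is the lexicographically first length-2 string in L(P) \ L(Q).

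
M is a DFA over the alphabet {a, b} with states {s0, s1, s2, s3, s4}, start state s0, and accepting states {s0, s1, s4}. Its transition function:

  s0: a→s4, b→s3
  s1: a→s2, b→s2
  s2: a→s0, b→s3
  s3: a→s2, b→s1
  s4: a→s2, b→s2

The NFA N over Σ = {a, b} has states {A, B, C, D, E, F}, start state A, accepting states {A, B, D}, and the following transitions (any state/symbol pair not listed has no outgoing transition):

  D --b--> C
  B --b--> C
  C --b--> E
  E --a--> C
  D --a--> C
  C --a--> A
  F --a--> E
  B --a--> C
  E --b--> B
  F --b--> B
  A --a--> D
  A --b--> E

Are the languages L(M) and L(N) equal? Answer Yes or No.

Exploring the product automaton M × N from the start pair (s0, A), following both machines on each input symbol, reaches 5 state pairs: (s0, A), (s4, D), (s3, E), (s2, C), (s1, B).
M accepts in {s0, s1, s4} and N accepts in {A, B, D}. In every reachable pair the two components are either both accepting — (s0, A), (s4, D), (s1, B) — or both non-accepting, so no string is accepted by exactly one of the machines: L(M) \ L(N) and L(N) \ L(M) are both empty.
Hence every string is accepted by M iff it is accepted by N, and the two languages coincide.

Yes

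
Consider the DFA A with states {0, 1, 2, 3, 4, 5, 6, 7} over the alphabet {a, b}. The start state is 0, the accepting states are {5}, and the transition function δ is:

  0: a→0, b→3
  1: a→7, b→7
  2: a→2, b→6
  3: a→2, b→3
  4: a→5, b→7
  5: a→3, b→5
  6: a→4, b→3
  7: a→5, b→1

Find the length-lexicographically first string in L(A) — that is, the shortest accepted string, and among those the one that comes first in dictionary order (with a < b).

babaa

A breadth-first search from 0 reaches an accepting state first via the path 0 → 3 → 2 → 6 → 4 → 5 on input babaa.
No string of length < 5 is accepted (BFS exhausts all shorter strings without reaching an accepting state), and babaa is the lexicographically least accepting string of length 5.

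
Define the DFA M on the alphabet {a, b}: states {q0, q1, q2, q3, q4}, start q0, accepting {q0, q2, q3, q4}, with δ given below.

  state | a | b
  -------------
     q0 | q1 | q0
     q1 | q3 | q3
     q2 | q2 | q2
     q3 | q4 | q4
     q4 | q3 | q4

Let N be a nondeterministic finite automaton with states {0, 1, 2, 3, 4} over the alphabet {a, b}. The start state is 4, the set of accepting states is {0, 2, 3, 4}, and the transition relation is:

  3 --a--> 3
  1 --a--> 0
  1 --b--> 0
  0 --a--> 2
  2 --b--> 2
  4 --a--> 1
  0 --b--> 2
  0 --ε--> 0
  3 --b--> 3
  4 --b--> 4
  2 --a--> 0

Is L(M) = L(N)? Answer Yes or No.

Yes

Exploring the product automaton M × N from the start pair (q0, 4), following both machines on each input symbol, reaches 4 state pairs: (q0, 4), (q1, 1), (q3, 0), (q4, 2).
M accepts in {q0, q2, q3, q4} and N accepts in {0, 2, 3, 4}. In every reachable pair the two components are either both accepting — (q0, 4), (q3, 0), (q4, 2) — or both non-accepting, so no string is accepted by exactly one of the machines: L(M) \ L(N) and L(N) \ L(M) are both empty.
Hence every string is accepted by M iff it is accepted by N, and the two languages coincide.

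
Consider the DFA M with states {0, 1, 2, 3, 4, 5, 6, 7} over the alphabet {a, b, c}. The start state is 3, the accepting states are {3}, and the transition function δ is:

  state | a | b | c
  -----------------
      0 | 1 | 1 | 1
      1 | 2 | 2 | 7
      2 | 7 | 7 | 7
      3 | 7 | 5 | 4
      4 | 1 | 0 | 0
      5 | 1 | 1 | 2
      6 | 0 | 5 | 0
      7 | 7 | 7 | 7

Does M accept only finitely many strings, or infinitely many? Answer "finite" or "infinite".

The useful states (reachable from 3 and able to reach an accepting state) are {3}.
Restricted to these states the transition graph has no cycle, so every accepting path has bounded length and L is finite.

finite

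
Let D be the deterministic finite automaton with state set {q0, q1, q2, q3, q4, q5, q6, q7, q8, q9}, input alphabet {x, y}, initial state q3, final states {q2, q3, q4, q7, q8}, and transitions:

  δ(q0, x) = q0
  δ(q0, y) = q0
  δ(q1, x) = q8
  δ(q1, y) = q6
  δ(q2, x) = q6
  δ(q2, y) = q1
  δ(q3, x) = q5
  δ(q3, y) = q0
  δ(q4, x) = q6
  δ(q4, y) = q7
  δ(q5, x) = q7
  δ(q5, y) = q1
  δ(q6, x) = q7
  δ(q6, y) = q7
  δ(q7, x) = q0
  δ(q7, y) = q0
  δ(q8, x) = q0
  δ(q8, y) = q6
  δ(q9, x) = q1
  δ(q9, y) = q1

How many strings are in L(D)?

7

The useful subgraph on states {q1, q3, q5, q6, q7, q8} is acyclic, so L(D) is finite; the longest accepting path visits 6 useful states, giving maximum string length 5.
Counting accepting paths from q3 by length: 1 of length 0, 1 of length 2, 1 of length 3, 2 of length 4, 2 of length 5. Total 7.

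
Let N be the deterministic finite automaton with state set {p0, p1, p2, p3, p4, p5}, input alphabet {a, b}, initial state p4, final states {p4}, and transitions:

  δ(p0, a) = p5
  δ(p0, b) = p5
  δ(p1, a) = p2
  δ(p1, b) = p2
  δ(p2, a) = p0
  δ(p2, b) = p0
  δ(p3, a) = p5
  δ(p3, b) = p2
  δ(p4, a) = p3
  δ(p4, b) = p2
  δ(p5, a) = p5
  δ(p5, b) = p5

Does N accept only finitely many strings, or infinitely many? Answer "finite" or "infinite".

finite

The useful states (reachable from p4 and able to reach an accepting state) are {p4}.
Restricted to these states the transition graph has no cycle, so every accepting path has bounded length and L is finite.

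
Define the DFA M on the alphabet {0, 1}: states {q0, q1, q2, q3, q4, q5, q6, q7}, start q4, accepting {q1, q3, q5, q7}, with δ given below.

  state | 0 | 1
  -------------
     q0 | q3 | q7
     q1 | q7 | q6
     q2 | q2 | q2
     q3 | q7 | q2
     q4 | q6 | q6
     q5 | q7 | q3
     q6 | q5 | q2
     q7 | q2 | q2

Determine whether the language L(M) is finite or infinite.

The useful states (reachable from q4 and able to reach an accepting state) are {q3, q4, q5, q6, q7}.
Restricted to these states the transition graph has no cycle, so every accepting path has bounded length and L is finite.

finite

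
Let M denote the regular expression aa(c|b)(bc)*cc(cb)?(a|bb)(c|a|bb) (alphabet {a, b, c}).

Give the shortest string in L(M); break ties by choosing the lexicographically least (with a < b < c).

aabccaa

By inspection of the expression, no string of length less than 7 matches, and aabccaa is the lexicographically first match of length 7.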